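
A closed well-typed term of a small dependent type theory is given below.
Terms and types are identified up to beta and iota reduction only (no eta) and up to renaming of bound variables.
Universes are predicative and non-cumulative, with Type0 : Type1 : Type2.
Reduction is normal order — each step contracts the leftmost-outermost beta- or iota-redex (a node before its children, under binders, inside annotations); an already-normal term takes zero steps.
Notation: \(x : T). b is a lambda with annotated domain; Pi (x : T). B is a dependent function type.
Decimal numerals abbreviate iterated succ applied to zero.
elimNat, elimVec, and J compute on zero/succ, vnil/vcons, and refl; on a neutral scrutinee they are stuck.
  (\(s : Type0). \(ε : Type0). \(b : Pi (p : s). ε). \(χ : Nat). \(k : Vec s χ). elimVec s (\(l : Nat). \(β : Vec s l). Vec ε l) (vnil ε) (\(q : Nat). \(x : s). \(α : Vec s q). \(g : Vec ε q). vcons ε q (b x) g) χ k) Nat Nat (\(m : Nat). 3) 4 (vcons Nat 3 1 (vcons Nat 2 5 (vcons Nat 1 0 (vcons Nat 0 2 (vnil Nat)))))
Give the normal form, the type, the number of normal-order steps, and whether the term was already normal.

resulting normal form:
  vcons Nat 3 3 (vcons Nat 2 3 (vcons Nat 1 3 (vcons Nat 0 3 (vnil Nat))))
type:
  Vec Nat 4
steps to reach normal form (normal order): 30
already normal: no
first contracted redex: a beta-redex


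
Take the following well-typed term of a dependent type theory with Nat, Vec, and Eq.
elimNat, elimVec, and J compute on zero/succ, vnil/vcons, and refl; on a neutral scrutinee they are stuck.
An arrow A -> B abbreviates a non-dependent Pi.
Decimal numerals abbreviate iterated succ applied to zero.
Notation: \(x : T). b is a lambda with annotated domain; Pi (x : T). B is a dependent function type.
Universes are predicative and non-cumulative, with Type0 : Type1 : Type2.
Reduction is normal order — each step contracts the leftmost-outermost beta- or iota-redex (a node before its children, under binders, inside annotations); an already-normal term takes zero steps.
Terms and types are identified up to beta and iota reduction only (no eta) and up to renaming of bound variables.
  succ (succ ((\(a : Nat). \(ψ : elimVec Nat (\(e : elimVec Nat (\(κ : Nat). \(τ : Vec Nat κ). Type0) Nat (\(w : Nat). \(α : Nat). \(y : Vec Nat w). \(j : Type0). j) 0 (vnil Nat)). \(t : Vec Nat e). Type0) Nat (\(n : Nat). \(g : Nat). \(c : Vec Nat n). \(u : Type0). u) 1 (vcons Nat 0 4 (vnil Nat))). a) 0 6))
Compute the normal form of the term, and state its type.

normal form:
  2
type:
  Nat
observation: 2 normal-order steps normalize the term, beginning with a beta-redex.


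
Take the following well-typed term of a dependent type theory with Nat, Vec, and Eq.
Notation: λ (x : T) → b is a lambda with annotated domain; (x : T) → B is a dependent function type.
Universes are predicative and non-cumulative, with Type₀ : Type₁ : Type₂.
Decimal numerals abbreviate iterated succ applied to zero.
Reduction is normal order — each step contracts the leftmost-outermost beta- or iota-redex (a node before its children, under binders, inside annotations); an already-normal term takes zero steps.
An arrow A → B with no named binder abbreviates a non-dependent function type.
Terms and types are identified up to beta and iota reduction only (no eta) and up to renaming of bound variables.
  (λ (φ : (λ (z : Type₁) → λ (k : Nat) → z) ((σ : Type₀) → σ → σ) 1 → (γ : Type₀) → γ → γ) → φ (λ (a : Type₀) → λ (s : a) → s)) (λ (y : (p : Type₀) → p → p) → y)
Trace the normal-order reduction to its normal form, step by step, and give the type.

normal-order reduction sequence:
  (λ (φ : (λ (z : Type₁) → λ (k : Nat) → z) ((σ : Type₀) → σ → σ) 1 → (γ : Type₀) → γ → γ) → φ (λ (a : Type₀) → λ (s : a) → s)) (λ (y : (p : Type₀) → p → p) → y)
  ~> (λ (φ : (z : Type₀) → z → z) → φ) (λ (k : Type₀) → λ (σ : k) → σ)
  ~> λ (φ : Type₀) → λ (z : φ) → z
type:
  (φ : Type₀) → φ → φ


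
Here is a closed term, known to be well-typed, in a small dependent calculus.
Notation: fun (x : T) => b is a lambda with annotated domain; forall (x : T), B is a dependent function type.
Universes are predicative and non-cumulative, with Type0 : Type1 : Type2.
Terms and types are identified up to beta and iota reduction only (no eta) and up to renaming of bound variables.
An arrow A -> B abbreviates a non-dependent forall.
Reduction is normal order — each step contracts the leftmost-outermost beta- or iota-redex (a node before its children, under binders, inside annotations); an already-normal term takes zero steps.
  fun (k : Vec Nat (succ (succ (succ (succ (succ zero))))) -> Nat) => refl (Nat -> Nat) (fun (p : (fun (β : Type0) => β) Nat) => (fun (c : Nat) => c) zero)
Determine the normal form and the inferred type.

normal form:
  fun (k : Vec Nat (succ (succ (succ (succ (succ zero))))) -> Nat) => refl (Nat -> Nat) (fun (p : Nat) => zero)
the term's type:
  (Vec Nat (succ (succ (succ (succ (succ zero))))) -> Nat) -> Eq (Nat -> Nat) (fun (k : Nat) => zero) (fun (p : Nat) => zero)
observation: reduction starts at a beta-redex, and 2 normal-order steps reach the normal form.


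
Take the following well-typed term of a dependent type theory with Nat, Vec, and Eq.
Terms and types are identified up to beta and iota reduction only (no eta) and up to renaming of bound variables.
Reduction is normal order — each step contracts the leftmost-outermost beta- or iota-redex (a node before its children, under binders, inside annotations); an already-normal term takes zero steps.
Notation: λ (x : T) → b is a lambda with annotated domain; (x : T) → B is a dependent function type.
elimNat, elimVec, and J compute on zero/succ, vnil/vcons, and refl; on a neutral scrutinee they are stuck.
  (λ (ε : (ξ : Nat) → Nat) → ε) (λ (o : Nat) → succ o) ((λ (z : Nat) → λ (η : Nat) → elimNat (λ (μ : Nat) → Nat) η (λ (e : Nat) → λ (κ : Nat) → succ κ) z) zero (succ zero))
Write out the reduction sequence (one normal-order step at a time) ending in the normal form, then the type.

normal-order reduction sequence:
  (λ (ε : (ξ : Nat) → Nat) → ε) (λ (o : Nat) → succ o) ((λ (z : Nat) → λ (η : Nat) → elimNat (λ (μ : Nat) → Nat) η (λ (e : Nat) → λ (κ : Nat) → succ κ) z) zero (succ zero))
  ~> (λ (ε : Nat) → succ ε) ((λ (ξ : Nat) → λ (o : Nat) → elimNat (λ (z : Nat) → Nat) o (λ (η : Nat) → λ (μ : Nat) → succ μ) ξ) zero (succ zero))
  ~> succ ((λ (ε : Nat) → λ (ξ : Nat) → elimNat (λ (o : Nat) → Nat) ξ (λ (z : Nat) → λ (η : Nat) → succ η) ε) zero (succ zero))
  ~> succ ((λ (ε : Nat) → elimNat (λ (ξ : Nat) → Nat) ε (λ (o : Nat) → λ (z : Nat) → succ z) zero) (succ zero))
  ~> succ (elimNat (λ (ε : Nat) → Nat) (succ zero) (λ (ξ : Nat) → λ (o : Nat) → succ o) zero)
  ~> succ (succ zero)
type:
  Nat


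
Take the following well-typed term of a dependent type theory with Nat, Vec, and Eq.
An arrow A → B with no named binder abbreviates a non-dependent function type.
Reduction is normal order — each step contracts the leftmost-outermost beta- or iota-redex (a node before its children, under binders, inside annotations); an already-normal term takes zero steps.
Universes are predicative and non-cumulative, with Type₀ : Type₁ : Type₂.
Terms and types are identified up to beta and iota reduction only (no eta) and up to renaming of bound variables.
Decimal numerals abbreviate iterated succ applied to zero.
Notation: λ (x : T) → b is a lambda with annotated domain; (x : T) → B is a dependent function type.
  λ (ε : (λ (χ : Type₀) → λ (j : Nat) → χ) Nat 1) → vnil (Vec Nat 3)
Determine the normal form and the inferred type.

resulting normal form:
  λ (ε : Nat) → vnil (Vec Nat 3)
type:
  Nat → Vec (Vec Nat 3) 0
observation: 2 normal-order steps normalize the term, beginning with a beta-redex.


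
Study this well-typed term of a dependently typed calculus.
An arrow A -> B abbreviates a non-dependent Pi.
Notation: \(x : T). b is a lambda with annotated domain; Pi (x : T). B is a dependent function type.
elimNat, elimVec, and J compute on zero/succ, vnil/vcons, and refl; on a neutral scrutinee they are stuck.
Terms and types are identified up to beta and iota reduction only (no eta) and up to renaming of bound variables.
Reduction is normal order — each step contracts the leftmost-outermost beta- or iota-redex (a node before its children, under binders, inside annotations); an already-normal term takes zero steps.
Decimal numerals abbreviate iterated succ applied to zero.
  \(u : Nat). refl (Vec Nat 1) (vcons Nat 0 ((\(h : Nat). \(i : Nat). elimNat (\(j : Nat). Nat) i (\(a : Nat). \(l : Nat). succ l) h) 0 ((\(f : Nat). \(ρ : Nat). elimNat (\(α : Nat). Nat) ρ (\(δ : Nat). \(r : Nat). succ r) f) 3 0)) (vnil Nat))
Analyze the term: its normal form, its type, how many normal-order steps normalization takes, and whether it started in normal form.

resulting normal form:
  \(u : Nat). refl (Vec Nat 1) (vcons Nat 0 3 (vnil Nat))
type:
  Nat -> Eq (Vec Nat 1) (vcons Nat 0 3 (vnil Nat)) (vcons Nat 0 3 (vnil Nat))
normal-order step count: 15
term was already normal: no
first contracted redex: a beta-redex


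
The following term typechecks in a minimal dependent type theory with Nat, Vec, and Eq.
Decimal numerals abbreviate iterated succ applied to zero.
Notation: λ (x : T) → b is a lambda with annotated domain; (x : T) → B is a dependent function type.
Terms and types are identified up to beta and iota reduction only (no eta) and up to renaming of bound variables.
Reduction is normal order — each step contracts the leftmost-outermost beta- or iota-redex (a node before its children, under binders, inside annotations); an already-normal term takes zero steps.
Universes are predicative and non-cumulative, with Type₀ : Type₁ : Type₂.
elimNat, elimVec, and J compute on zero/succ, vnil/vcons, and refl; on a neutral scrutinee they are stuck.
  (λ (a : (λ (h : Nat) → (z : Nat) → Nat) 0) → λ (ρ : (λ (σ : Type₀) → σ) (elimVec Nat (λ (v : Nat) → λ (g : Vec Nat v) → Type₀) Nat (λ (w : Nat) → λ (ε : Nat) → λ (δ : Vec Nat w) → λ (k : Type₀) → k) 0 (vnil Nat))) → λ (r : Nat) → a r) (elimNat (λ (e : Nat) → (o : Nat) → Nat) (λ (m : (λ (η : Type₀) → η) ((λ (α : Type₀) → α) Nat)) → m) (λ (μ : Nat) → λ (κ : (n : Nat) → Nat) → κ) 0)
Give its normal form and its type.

reduced normal form:
  λ (a : Nat) → λ (h : Nat) → h
the term's type:
  (a : Nat) → (h : Nat) → Nat
observation: the first redex contracted is a beta-redex; the normal form is reached in 5 normal-order steps.


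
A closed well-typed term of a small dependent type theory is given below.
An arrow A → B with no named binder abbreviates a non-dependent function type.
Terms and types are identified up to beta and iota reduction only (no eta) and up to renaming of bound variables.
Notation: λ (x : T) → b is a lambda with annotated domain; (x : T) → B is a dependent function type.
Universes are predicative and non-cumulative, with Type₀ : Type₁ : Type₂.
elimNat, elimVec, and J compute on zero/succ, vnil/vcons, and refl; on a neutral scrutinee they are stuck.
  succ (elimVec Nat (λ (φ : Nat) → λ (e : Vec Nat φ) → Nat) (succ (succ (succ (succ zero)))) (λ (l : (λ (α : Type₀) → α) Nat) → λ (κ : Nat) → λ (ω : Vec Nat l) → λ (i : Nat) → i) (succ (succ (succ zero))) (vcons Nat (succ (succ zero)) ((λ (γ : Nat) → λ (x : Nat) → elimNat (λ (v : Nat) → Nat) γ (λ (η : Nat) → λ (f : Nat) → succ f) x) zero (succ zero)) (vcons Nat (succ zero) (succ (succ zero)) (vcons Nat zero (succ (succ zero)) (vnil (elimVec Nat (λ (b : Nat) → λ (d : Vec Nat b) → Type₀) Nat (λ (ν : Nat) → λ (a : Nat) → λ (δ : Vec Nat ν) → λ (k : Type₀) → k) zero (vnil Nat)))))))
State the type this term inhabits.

the term's type:
  Nat


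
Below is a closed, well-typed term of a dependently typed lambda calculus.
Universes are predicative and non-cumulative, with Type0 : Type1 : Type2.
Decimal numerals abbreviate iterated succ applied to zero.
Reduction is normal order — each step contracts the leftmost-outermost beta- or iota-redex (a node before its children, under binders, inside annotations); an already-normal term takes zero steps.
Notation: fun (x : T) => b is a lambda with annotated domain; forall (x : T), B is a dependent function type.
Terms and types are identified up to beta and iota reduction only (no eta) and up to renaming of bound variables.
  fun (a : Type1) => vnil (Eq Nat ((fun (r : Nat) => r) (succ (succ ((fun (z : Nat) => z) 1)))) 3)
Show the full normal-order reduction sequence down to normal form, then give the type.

normal-order reduction:
  fun (a : Type1) => vnil (Eq Nat ((fun (r : Nat) => r) (succ (succ ((fun (z : Nat) => z) 1)))) 3)
  ~> fun (a : Type1) => vnil (Eq Nat (succ (succ ((fun (r : Nat) => r) 1))) 3)
  ~> fun (a : Type1) => vnil (Eq Nat 3 3)
type:
  forall (a : Type1), Vec (Eq Nat 3 3) 0


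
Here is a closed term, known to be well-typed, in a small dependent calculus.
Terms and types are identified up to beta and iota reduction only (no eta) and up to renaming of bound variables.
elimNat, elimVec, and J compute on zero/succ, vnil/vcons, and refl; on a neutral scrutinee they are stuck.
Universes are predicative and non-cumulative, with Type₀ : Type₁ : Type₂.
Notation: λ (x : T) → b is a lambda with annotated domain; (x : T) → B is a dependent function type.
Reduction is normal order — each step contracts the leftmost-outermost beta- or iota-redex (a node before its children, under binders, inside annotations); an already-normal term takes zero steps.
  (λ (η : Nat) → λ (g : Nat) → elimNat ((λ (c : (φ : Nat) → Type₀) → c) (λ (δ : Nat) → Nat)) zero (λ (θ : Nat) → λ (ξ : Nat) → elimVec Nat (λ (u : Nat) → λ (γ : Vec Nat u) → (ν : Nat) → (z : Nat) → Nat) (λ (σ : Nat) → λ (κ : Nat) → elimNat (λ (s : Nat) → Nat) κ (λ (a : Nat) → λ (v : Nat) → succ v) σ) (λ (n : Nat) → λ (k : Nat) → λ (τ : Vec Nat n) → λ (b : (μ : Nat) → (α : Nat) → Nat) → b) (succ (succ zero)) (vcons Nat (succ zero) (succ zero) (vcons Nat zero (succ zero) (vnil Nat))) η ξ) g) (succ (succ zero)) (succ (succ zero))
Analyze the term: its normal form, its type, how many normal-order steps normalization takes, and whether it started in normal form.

normal form:
  succ (succ (succ (succ zero)))
the term's type:
  Nat
normal-order step count: 49
started in normal form: no
first redex: a beta-redex


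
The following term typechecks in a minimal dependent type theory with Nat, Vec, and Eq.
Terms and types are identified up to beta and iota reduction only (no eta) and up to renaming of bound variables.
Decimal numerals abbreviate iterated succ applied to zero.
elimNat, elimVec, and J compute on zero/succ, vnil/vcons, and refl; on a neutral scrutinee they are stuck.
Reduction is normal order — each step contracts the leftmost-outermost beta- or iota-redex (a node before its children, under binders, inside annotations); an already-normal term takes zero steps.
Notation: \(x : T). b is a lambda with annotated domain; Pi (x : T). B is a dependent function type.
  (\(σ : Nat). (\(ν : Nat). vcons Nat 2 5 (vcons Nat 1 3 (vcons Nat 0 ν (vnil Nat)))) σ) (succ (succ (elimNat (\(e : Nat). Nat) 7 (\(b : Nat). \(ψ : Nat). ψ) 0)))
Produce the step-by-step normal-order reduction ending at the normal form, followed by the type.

normal-order reduction:
  (\(σ : Nat). (\(ν : Nat). vcons Nat 2 5 (vcons Nat 1 3 (vcons Nat 0 ν (vnil Nat)))) σ) (succ (succ (elimNat (\(e : Nat). Nat) 7 (\(b : Nat). \(ψ : Nat). ψ) 0)))
  ~> (\(σ : Nat). vcons Nat 2 5 (vcons Nat 1 3 (vcons Nat 0 σ (vnil Nat)))) (succ (succ (elimNat (\(ν : Nat). Nat) 7 (\(e : Nat). \(b : Nat). b) 0)))
  ~> vcons Nat 2 5 (vcons Nat 1 3 (vcons Nat 0 (succ (succ (elimNat (\(σ : Nat). Nat) 7 (\(ν : Nat). \(e : Nat). e) 0))) (vnil Nat)))
  ~> vcons Nat 2 5 (vcons Nat 1 3 (vcons Nat 0 9 (vnil Nat)))
type:
  Vec Nat 3


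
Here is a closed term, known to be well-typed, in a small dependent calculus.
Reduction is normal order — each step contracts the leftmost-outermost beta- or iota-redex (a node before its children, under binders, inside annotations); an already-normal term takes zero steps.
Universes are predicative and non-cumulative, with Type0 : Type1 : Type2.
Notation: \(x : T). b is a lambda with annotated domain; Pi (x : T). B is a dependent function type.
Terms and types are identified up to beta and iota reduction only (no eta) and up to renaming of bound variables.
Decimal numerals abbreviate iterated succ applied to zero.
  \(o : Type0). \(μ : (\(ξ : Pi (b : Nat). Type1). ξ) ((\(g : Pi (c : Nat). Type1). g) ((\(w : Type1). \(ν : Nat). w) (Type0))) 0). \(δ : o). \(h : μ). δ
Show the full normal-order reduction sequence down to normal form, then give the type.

normal-order reduction:
  \(o : Type0). \(μ : (\(ξ : Pi (b : Nat). Type1). ξ) ((\(g : Pi (c : Nat). Type1). g) ((\(w : Type1). \(ν : Nat). w) (Type0))) 0). \(δ : o). \(h : μ). δ
  ~> \(o : Type0). \(μ : (\(ξ : Pi (b : Nat). Type1). ξ) ((\(g : Type1). \(c : Nat). g) (Type0)) 0). \(w : o). \(ν : μ). w
  ~> \(o : Type0). \(μ : (\(ξ : Type1). \(b : Nat). ξ) (Type0) 0). \(g : o). \(c : μ). g
  ~> \(o : Type0). \(μ : (\(ξ : Nat). Type0) 0). \(b : o). \(g : μ). b
  ~> \(o : Type0). \(μ : Type0). \(ξ : o). \(b : μ). ξ
inferred type:
  Pi (o : Type0). Pi (μ : Type0). Pi (ξ : o). Pi (b : μ). o


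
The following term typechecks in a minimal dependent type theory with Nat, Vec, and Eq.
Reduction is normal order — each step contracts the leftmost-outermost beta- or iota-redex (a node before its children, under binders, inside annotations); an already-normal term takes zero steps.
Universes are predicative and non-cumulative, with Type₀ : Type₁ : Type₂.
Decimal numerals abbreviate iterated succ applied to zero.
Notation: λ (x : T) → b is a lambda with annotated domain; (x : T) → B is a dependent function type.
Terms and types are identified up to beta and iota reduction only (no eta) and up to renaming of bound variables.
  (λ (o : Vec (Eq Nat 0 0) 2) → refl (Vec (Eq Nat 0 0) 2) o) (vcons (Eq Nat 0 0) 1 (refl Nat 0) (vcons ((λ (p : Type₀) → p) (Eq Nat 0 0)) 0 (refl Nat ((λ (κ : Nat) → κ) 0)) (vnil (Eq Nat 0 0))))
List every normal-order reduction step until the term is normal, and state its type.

normal-order reduction sequence:
  (λ (o : Vec (Eq Nat 0 0) 2) → refl (Vec (Eq Nat 0 0) 2) o) (vcons (Eq Nat 0 0) 1 (refl Nat 0) (vcons ((λ (p : Type₀) → p) (Eq Nat 0 0)) 0 (refl Nat ((λ (κ : Nat) → κ) 0)) (vnil (Eq Nat 0 0))))
  ~> refl (Vec (Eq Nat 0 0) 2) (vcons (Eq Nat 0 0) 1 (refl Nat 0) (vcons ((λ (o : Type₀) → o) (Eq Nat 0 0)) 0 (refl Nat ((λ (p : Nat) → p) 0)) (vnil (Eq Nat 0 0))))
  ~> refl (Vec (Eq Nat 0 0) 2) (vcons (Eq Nat 0 0) 1 (refl Nat 0) (vcons (Eq Nat 0 0) 0 (refl Nat ((λ (o : Nat) → o) 0)) (vnil (Eq Nat 0 0))))
  ~> refl (Vec (Eq Nat 0 0) 2) (vcons (Eq Nat 0 0) 1 (refl Nat 0) (vcons (Eq Nat 0 0) 0 (refl Nat 0) (vnil (Eq Nat 0 0))))
the term's type:
  Eq (Vec (Eq Nat 0 0) 2) (vcons (Eq Nat 0 0) 1 (refl Nat 0) (vcons (Eq Nat 0 0) 0 (refl Nat 0) (vnil (Eq Nat 0 0)))) (vcons (Eq Nat 0 0) 1 (refl Nat 0) (vcons (Eq Nat 0 0) 0 (refl Nat 0) (vnil (Eq Nat 0 0))))


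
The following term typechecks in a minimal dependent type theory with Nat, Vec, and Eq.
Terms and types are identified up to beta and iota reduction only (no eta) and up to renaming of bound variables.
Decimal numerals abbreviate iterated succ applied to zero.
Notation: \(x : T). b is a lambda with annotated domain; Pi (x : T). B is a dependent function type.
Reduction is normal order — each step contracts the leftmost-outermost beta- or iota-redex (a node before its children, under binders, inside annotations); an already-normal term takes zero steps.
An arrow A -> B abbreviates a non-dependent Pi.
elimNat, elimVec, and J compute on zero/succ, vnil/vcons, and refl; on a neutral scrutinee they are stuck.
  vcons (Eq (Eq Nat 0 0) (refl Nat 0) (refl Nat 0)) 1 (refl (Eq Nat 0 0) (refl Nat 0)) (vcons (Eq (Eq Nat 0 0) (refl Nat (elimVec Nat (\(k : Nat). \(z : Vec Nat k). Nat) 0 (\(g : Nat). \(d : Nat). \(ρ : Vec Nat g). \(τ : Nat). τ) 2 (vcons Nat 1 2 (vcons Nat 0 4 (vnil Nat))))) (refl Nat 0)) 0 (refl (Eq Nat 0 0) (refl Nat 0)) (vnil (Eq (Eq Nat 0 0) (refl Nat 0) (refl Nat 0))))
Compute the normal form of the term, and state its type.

normal form:
  vcons (Eq (Eq Nat 0 0) (refl Nat 0) (refl Nat 0)) 1 (refl (Eq Nat 0 0) (refl Nat 0)) (vcons (Eq (Eq Nat 0 0) (refl Nat 0) (refl Nat 0)) 0 (refl (Eq Nat 0 0) (refl Nat 0)) (vnil (Eq (Eq Nat 0 0) (refl Nat 0) (refl Nat 0))))
inferred type:
  Vec (Eq (Eq Nat 0 0) (refl Nat 0) (refl Nat 0)) 2


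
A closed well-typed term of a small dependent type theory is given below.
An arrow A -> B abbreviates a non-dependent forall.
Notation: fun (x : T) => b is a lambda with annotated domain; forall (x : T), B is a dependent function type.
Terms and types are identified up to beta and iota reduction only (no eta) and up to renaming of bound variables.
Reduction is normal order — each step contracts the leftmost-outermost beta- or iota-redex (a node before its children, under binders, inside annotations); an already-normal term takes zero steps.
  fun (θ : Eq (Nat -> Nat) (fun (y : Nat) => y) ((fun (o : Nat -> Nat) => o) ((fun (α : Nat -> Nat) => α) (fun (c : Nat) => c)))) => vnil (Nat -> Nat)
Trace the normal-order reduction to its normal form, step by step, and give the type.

reduction (normal order):
  fun (θ : Eq (Nat -> Nat) (fun (y : Nat) => y) ((fun (o : Nat -> Nat) => o) ((fun (α : Nat -> Nat) => α) (fun (c : Nat) => c)))) => vnil (Nat -> Nat)
  ~> fun (θ : Eq (Nat -> Nat) (fun (y : Nat) => y) ((fun (o : Nat -> Nat) => o) (fun (α : Nat) => α))) => vnil (Nat -> Nat)
  ~> fun (θ : Eq (Nat -> Nat) (fun (y : Nat) => y) (fun (o : Nat) => o)) => vnil (Nat -> Nat)
type:
  Eq (Nat -> Nat) (fun (θ : Nat) => θ) (fun (y : Nat) => y) -> Vec (Nat -> Nat) zero


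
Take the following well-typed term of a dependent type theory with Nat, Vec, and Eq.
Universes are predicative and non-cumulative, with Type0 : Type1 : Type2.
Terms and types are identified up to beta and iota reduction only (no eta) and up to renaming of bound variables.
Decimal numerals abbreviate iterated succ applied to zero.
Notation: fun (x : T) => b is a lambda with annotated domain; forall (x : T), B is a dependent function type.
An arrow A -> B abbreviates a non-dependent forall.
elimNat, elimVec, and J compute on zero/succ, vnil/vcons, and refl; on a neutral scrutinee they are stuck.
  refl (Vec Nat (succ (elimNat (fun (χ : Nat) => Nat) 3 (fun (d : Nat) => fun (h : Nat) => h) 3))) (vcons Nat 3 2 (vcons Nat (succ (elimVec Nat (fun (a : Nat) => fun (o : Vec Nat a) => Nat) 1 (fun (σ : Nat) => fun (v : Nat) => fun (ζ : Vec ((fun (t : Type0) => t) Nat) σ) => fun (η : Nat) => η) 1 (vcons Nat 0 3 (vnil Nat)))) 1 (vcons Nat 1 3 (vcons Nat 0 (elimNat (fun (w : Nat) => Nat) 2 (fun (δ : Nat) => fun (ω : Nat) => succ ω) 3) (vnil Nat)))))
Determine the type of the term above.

the term's type:
  Eq (Vec Nat 4) (vcons Nat 3 2 (vcons Nat 2 1 (vcons Nat 1 3 (vcons Nat 0 5 (vnil Nat))))) (vcons Nat 3 2 (vcons Nat 2 1 (vcons Nat 1 3 (vcons Nat 0 5 (vnil Nat)))))


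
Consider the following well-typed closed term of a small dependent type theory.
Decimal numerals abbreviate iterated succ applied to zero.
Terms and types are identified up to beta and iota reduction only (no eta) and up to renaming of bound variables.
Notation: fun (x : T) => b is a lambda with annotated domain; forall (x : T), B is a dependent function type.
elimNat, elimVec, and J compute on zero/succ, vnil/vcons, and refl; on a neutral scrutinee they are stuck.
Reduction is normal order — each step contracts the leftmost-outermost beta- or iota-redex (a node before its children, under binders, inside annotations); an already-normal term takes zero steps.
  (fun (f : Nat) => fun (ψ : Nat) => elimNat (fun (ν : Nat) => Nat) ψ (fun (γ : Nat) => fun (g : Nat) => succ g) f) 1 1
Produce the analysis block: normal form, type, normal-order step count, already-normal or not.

reduced normal form:
  2
inferred type:
  Nat
normal-order step count: 6
term was already normal: no
first redex: a beta-redex


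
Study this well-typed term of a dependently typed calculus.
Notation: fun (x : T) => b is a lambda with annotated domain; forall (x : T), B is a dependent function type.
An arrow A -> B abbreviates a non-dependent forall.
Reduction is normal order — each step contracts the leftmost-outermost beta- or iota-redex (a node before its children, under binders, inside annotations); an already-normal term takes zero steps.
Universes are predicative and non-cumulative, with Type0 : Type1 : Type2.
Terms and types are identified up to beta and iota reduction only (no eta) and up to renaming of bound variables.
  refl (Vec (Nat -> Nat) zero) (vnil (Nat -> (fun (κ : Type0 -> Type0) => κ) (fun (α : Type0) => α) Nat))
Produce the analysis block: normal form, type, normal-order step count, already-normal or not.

normal form:
  refl (Vec (Nat -> Nat) zero) (vnil (Nat -> Nat))
inferred type:
  Eq (Vec (Nat -> Nat) zero) (vnil (Nat -> Nat)) (vnil (Nat -> Nat))
reduction steps (normal order): 2
term was already normal: no
first contracted redex: a beta-redex


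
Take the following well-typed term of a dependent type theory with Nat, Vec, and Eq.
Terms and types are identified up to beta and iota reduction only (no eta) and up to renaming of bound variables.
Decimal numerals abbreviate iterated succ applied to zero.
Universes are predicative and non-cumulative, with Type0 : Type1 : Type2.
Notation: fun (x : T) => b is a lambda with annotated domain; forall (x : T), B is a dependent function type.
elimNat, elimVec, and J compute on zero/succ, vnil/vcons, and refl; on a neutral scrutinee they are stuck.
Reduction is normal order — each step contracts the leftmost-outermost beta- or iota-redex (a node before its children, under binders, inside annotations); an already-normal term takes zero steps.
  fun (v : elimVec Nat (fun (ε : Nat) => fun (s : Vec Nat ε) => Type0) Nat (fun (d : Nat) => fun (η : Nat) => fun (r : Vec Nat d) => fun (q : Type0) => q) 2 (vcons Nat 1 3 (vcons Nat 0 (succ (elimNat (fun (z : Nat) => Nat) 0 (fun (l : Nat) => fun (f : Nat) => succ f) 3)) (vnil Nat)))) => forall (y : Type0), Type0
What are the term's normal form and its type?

reduced normal form:
  fun (v : Nat) => forall (ε : Type0), Type0
type:
  forall (v : Nat), Type1
observation: 11 normal-order steps separate the term from its normal form.


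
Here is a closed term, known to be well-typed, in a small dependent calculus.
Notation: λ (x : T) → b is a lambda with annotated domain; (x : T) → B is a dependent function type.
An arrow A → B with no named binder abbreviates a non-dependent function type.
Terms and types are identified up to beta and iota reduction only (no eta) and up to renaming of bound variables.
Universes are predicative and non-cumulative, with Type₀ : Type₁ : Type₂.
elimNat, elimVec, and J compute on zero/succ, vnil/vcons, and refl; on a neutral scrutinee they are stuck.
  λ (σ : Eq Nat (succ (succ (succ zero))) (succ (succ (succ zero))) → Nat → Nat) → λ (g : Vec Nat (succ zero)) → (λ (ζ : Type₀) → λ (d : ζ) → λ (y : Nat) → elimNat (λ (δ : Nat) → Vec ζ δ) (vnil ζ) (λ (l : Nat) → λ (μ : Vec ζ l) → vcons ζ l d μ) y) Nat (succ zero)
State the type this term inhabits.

inferred type:
  (Eq Nat (succ (succ (succ zero))) (succ (succ (succ zero))) → Nat → Nat) → Vec Nat (succ zero) → (σ : Nat) → Vec Nat σ


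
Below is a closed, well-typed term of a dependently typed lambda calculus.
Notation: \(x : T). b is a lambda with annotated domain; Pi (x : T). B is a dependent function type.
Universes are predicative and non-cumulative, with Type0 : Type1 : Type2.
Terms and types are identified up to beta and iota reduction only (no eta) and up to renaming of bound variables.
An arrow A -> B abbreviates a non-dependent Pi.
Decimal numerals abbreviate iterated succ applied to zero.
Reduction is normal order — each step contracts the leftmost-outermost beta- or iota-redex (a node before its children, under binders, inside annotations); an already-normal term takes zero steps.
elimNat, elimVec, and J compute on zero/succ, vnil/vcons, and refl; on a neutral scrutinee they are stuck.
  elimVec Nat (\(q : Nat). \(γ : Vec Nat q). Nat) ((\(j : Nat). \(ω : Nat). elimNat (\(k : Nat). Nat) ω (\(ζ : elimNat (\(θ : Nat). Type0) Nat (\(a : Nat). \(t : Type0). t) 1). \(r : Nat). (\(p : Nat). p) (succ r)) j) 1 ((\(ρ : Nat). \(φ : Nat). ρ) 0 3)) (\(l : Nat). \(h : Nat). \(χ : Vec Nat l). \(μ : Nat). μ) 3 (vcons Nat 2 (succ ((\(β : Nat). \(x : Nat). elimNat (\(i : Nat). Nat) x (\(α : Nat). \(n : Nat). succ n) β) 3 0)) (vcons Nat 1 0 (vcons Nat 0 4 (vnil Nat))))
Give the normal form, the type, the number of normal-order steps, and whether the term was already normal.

reduced normal form:
  1
type:
  Nat
steps to reach normal form (normal order): 25
started in normal form: no
first redex: an elimVec iota-redex


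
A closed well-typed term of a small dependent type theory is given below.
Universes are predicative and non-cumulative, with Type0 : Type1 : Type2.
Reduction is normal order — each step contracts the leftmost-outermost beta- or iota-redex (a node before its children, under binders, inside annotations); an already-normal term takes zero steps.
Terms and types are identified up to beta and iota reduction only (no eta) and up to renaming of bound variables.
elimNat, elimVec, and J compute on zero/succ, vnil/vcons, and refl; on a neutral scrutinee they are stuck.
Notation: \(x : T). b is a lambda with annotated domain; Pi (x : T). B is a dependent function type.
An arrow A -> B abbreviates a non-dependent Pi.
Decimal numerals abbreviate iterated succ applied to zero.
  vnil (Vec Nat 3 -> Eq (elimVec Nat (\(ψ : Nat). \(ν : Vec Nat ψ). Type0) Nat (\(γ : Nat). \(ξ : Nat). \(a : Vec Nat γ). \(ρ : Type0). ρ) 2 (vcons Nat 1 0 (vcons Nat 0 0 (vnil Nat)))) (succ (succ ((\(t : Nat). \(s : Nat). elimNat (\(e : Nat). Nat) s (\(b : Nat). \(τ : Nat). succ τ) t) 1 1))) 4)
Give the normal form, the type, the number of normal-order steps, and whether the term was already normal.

resulting normal form:
  vnil (Vec Nat 3 -> Eq Nat 4 4)
the term's type:
  Vec (Vec Nat 3 -> Eq Nat 4 4) 0
normal-order step count: 17
term was already normal: no
first redex: an elimVec iota-redex


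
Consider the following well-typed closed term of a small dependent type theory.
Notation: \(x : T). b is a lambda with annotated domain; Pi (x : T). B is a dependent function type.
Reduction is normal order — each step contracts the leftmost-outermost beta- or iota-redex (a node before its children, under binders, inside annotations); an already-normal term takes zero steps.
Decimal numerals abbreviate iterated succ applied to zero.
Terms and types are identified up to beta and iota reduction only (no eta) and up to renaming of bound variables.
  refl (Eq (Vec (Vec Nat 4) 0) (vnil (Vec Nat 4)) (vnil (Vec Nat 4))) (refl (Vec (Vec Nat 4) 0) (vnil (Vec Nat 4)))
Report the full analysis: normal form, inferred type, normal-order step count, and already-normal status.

normal form:
  refl (Eq (Vec (Vec Nat 4) 0) (vnil (Vec Nat 4)) (vnil (Vec Nat 4))) (refl (Vec (Vec Nat 4) 0) (vnil (Vec Nat 4)))
type:
  Eq (Eq (Vec (Vec Nat 4) 0) (vnil (Vec Nat 4)) (vnil (Vec Nat 4))) (refl (Vec (Vec Nat 4) 0) (vnil (Vec Nat 4))) (refl (Vec (Vec Nat 4) 0) (vnil (Vec Nat 4)))
steps to reach normal form (normal order): 0
already normal: yes


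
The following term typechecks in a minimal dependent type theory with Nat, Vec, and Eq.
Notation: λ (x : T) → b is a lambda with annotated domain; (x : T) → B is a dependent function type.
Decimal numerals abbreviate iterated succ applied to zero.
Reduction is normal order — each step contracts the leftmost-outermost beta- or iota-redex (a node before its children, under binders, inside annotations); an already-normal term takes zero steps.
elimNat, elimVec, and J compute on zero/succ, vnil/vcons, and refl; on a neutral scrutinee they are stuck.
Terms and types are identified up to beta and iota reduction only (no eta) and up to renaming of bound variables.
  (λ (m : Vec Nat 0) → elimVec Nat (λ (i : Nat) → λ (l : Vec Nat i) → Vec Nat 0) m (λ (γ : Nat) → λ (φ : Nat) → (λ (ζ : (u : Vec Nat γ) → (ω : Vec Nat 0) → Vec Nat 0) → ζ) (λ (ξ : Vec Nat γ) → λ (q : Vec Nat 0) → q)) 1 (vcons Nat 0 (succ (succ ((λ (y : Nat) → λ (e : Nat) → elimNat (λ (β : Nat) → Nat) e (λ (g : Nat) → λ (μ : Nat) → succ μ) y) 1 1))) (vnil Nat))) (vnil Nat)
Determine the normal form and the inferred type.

normal form:
  vnil Nat
the term's type:
  Vec Nat 0


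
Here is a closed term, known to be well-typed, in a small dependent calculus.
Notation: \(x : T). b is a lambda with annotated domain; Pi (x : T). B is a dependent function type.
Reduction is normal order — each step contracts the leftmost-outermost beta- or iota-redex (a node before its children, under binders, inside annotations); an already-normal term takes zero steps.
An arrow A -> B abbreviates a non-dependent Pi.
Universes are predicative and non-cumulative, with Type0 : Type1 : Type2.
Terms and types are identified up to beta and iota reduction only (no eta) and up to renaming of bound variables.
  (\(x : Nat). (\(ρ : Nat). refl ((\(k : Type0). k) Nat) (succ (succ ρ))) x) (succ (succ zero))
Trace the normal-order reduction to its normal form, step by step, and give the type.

reduction (normal order):
  (\(x : Nat). (\(ρ : Nat). refl ((\(k : Type0). k) Nat) (succ (succ ρ))) x) (succ (succ zero))
  ~> (\(x : Nat). refl ((\(ρ : Type0). ρ) Nat) (succ (succ x))) (succ (succ zero))
  ~> refl ((\(x : Type0). x) Nat) (succ (succ (succ (succ zero))))
  ~> refl Nat (succ (succ (succ (succ zero))))
the term's type:
  Eq Nat (succ (succ (succ (succ zero)))) (succ (succ (succ (succ zero))))


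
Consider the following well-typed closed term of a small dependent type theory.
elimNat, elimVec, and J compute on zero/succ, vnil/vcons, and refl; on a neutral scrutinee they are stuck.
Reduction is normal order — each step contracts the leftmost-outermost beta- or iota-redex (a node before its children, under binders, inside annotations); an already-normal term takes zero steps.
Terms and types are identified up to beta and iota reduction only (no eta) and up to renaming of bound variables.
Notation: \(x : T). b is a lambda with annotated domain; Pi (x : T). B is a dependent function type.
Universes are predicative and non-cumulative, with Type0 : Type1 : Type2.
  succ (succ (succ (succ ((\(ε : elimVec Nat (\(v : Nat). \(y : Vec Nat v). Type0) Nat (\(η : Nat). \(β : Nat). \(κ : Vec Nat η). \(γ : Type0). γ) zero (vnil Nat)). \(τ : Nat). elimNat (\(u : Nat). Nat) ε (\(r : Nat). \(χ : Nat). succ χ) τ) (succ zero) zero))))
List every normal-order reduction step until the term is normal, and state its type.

normal-order reduction:
  succ (succ (succ (succ ((\(ε : elimVec Nat (\(v : Nat). \(y : Vec Nat v). Type0) Nat (\(η : Nat). \(β : Nat). \(κ : Vec Nat η). \(γ : Type0). γ) zero (vnil Nat)). \(τ : Nat). elimNat (\(u : Nat). Nat) ε (\(r : Nat). \(χ : Nat). succ χ) τ) (succ zero) zero))))
  ~> succ (succ (succ (succ ((\(ε : Nat). elimNat (\(v : Nat). Nat) (succ zero) (\(y : Nat). \(η : Nat). succ η) ε) zero))))
  ~> succ (succ (succ (succ (elimNat (\(ε : Nat). Nat) (succ zero) (\(v : Nat). \(y : Nat). succ y) zero))))
  ~> succ (succ (succ (succ (succ zero))))
type:
  Nat


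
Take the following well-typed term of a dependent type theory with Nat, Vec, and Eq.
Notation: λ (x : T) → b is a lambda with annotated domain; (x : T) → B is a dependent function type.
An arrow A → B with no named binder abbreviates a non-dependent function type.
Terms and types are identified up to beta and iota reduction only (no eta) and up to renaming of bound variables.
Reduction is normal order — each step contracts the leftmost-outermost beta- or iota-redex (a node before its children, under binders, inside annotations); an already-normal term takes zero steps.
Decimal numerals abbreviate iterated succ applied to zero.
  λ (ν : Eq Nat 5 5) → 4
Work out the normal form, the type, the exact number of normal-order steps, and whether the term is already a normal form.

resulting normal form:
  λ (ν : Eq Nat 5 5) → 4
type:
  Eq Nat 5 5 → Nat
reduction steps (normal order): 0
term was already normal: yes


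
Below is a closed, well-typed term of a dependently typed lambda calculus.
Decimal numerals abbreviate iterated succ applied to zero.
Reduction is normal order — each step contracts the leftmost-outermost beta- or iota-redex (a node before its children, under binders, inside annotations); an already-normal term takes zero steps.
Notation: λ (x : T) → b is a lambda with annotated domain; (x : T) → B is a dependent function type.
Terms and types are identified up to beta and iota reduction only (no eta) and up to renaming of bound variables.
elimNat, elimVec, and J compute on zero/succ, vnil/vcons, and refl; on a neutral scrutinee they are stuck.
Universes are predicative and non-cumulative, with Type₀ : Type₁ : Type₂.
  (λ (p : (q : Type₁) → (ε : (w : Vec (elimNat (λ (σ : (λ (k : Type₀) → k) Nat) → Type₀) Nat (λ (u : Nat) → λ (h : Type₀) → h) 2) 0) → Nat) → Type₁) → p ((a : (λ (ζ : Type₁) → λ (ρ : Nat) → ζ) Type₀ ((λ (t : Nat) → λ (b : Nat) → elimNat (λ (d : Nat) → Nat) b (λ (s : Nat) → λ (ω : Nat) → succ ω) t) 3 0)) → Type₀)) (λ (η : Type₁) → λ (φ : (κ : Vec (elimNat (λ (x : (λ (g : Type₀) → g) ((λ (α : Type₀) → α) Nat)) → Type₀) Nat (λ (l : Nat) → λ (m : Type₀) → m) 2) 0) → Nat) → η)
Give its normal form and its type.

resulting normal form:
  λ (p : (q : Vec Nat 0) → Nat) → (ε : Type₀) → Type₀
inferred type:
  (p : (q : Vec Nat 0) → Nat) → Type₁
observation: normalization takes exactly 11 steps under the normal-order strategy.


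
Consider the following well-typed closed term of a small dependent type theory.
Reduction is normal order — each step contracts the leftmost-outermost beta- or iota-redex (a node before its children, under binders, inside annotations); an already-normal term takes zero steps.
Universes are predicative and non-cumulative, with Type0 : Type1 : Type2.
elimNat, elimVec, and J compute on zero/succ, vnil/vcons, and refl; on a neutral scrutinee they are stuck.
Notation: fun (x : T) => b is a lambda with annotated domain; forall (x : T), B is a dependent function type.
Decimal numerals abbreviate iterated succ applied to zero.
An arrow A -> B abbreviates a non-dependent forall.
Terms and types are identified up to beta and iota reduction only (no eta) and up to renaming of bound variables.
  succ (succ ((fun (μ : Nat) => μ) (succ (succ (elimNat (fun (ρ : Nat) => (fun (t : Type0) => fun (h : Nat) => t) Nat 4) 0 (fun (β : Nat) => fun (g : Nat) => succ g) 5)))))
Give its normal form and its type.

normal form:
  9
inferred type:
  Nat
observation: contracting a beta-redex first, the term normalizes in 17 steps.


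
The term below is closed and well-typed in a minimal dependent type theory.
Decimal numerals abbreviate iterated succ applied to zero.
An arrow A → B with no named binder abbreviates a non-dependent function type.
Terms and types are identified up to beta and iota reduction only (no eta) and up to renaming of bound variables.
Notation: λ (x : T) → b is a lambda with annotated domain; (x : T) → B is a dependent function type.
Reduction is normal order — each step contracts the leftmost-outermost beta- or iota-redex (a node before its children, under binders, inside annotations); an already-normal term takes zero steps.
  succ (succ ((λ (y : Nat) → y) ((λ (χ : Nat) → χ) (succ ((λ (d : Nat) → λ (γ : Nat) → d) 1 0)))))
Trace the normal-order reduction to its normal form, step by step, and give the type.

reduction (normal order):
  succ (succ ((λ (y : Nat) → y) ((λ (χ : Nat) → χ) (succ ((λ (d : Nat) → λ (γ : Nat) → d) 1 0)))))
  ~> succ (succ ((λ (y : Nat) → y) (succ ((λ (χ : Nat) → λ (d : Nat) → χ) 1 0))))
  ~> succ (succ (succ ((λ (y : Nat) → λ (χ : Nat) → y) 1 0)))
  ~> succ (succ (succ ((λ (y : Nat) → 1) 0)))
  ~> 4
the term's type:
  Nat
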